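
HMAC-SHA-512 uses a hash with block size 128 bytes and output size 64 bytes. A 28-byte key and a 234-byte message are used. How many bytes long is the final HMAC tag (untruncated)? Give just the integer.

64

The tag is one SHA-512 digest: 64 bytes.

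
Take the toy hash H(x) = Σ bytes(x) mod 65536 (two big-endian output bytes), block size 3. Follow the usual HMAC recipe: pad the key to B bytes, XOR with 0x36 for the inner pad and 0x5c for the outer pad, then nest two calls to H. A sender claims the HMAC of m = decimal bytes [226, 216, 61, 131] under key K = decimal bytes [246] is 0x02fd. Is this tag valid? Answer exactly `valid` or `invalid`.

invalid

Key decimal bytes [246] = f6 is 1 byte ≤ B = 3; zero-pad to 3 bytes: K' = f6 00 00.
K' ⊕ ipad = c0 36 36; K' ⊕ opad = aa 5c 5c.
Inner hash: sum = 192+54+54+226+216+61+131 = 934 → 03 a6.
Outer hash (recomputed tag): sum = 170+92+92+3+166 = 523 → 02 0b.
Recomputed tag = 020b; claimed = 02fd → mismatch.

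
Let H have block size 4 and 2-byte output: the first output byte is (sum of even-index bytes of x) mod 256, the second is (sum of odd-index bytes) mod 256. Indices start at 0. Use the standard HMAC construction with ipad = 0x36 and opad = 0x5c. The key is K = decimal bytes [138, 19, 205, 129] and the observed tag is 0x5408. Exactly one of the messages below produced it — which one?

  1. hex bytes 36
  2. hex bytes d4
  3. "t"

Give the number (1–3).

1

Key decimal bytes [138, 19, 205, 129] = 8a 13 cd 81 is exactly B = 4 bytes: K' = 8a 13 cd 81.
K' ⊕ ipad = bc 25 fb b7; K' ⊕ opad = d6 4f 91 dd.
m1: inner = H(bc 25 fb b7 36) = ed dc; tag = H(d6 4f 91 dd ed dc) = 5408 ← matches
m2: inner = H(bc 25 fb b7 d4) = 8b dc; tag = H(d6 4f 91 dd 8b dc) = f208
m3: inner = H(bc 25 fb b7 74) = 2b dc; tag = H(d6 4f 91 dd 2b dc) = 9208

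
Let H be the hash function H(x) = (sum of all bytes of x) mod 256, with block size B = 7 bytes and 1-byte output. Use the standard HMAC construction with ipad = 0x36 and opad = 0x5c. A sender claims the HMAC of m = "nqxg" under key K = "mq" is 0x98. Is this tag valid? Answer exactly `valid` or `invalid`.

Key "mq" = 6d 71 is 2 bytes ≤ B = 7; zero-pad to 7 bytes: K' = 6d 71 00 00 00 00 00.
K' ⊕ ipad = 5b 47 36 36 36 36 36; K' ⊕ opad = 31 2d 5c 5c 5c 5c 5c.
Inner hash: sum = 91+71+54+54+54+54+54+110+113+120+103 = 878; mod 256 = 110 → 6e.
Outer hash (recomputed tag): sum = 49+45+92+92+92+92+92+110 = 664; mod 256 = 152 → 98.
Recomputed tag = 98; claimed = 98 → match.

valid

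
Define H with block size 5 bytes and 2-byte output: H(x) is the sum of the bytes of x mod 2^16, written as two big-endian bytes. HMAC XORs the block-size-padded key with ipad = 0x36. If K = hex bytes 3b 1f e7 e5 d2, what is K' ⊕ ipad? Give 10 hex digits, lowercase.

Key hex bytes 3b 1f e7 e5 d2 is exactly B = 5 bytes: K' = 3b 1f e7 e5 d2.
XOR each byte with 0x36: 3b⊕36=0d, 1f⊕36=29, e7⊕36=d1, e5⊕36=d3, d2⊕36=e4.

0d29d1d3e4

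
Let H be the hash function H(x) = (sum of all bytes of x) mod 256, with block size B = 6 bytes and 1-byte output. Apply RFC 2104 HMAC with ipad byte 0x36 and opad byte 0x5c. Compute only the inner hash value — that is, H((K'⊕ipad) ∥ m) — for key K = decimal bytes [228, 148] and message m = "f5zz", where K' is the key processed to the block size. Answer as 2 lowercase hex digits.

db

Key decimal bytes [228, 148] = e4 94 is 2 bytes ≤ B = 6; zero-pad to 6 bytes: K' = e4 94 00 00 00 00.
K' ⊕ ipad = d2 a2 36 36 36 36.
Inner input = d2 a2 36 36 36 36 ∥ 66 35 7a 7a.
Inner hash: sum = 210+162+54+54+54+54+102+53+122+122 = 987; mod 256 = 219 → db.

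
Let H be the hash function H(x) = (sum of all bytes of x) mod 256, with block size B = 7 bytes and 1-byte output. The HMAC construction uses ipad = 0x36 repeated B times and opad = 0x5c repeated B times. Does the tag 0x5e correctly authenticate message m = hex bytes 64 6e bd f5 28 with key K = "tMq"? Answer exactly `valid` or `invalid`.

Key "tMq" = 74 4d 71 is 3 bytes ≤ B = 7; zero-pad to 7 bytes: K' = 74 4d 71 00 00 00 00.
K' ⊕ ipad = 42 7b 47 36 36 36 36; K' ⊕ opad = 28 11 2d 5c 5c 5c 5c.
Inner hash: sum = 66+123+71+54+54+54+54+100+110+189+245+40 = 1160; mod 256 = 136 → 88.
Outer hash (recomputed tag): sum = 40+17+45+92+92+92+92+136 = 606; mod 256 = 94 → 5e.
Recomputed tag = 5e; claimed = 5e → match.

valid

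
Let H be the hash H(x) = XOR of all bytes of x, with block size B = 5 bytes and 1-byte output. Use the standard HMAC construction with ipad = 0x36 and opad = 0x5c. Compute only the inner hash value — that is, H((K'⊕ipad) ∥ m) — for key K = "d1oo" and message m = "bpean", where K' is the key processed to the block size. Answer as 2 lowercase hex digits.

Key "d1oo" = 64 31 6f 6f is 4 bytes ≤ B = 5; zero-pad to 5 bytes: K' = 64 31 6f 6f 00.
K' ⊕ ipad = 52 07 59 59 36.
Inner input = 52 07 59 59 36 ∥ 62 70 65 61 6e.
Inner hash: XOR 52⊕07⊕59⊕59⊕36⊕62⊕70⊕65⊕61⊕6e = 1b.

1b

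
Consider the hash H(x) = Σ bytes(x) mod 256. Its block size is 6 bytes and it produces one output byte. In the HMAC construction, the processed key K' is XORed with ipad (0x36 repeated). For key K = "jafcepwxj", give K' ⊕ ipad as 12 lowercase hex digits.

f43636363636

Key "jafcepwxj" = 6a 61 66 63 65 70 77 78 6a is 9 bytes > B = 6, so hash it first: H(key) = c2, then zero-pad to 6 bytes: K' = c2 00 00 00 00 00.
XOR each byte with 0x36: c2⊕36=f4, 00⊕36=36, 00⊕36=36, 00⊕36=36, 00⊕36=36, 00⊕36=36.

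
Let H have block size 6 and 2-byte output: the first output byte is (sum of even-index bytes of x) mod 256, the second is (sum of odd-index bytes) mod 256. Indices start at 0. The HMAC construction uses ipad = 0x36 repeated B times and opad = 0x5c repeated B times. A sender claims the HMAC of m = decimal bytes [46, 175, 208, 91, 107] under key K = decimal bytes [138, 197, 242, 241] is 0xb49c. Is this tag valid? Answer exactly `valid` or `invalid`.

invalid

Key decimal bytes [138, 197, 242, 241] = 8a c5 f2 f1 is 4 bytes ≤ B = 6; zero-pad to 6 bytes: K' = 8a c5 f2 f1 00 00.
K' ⊕ ipad = bc f3 c4 c7 36 36; K' ⊕ opad = d6 99 ae ad 5c 5c.
Inner hash: even-index sum = 799 mod 256 = 31; odd-index sum = 762 mod 256 = 250 → 1f fa.
Outer hash (recomputed tag): even-index sum = 511 mod 256 = 255; odd-index sum = 668 mod 256 = 156 → ff 9c.
Recomputed tag = ff9c; claimed = b49c → mismatch.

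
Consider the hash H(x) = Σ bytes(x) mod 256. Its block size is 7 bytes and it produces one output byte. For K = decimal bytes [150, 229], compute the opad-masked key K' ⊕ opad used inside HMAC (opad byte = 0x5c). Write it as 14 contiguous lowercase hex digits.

Key decimal bytes [150, 229] = 96 e5 is 2 bytes ≤ B = 7; zero-pad to 7 bytes: K' = 96 e5 00 00 00 00 00.
XOR each byte with 0x5c: 96⊕5c=ca, e5⊕5c=b9, 00⊕5c=5c, 00⊕5c=5c, 00⊕5c=5c, 00⊕5c=5c, 00⊕5c=5c.

cab95c5c5c5c5c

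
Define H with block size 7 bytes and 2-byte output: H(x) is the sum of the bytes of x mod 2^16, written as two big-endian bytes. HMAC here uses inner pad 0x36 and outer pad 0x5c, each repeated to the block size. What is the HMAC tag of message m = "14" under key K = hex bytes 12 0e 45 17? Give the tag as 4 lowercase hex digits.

0310

Key hex bytes 12 0e 45 17 is 4 bytes ≤ B = 7; zero-pad to 7 bytes: K' = 12 0e 45 17 00 00 00.
K' ⊕ ipad = 24 38 73 21 36 36 36.  K' ⊕ opad = 4e 52 19 4b 5c 5c 5c.
Inner input = (K'⊕ipad) ∥ m = 24 38 73 21 36 36 36 ∥ 31 34.
Inner hash: sum = 36+56+115+33+54+54+54+49+52 = 503 → 01 f7.
Outer input = (K'⊕opad) ∥ inner = 4e 52 19 4b 5c 5c 5c ∥ 01 f7.
Outer hash (tag): sum = 78+82+25+75+92+92+92+1+247 = 784 → 03 10.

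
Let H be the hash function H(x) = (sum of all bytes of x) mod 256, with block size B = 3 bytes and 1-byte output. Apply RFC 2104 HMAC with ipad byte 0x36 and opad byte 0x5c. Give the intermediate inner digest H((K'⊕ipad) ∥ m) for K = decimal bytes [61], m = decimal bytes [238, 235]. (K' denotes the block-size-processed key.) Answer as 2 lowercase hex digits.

50

Key decimal bytes [61] = 3d is 1 byte ≤ B = 3; zero-pad to 3 bytes: K' = 3d 00 00.
K' ⊕ ipad = 0b 36 36.
Inner input = 0b 36 36 ∥ ee eb.
Inner hash: sum = 11+54+54+238+235 = 592; mod 256 = 80 → 50.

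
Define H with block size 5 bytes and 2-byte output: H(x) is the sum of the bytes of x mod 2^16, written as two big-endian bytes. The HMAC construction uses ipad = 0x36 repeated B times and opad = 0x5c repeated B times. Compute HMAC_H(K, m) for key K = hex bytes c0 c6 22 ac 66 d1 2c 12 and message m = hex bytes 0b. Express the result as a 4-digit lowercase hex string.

02ea

Key hex bytes c0 c6 22 ac 66 d1 2c 12 is 8 bytes > B = 5, so hash it first: H(key) = 03 c9, then zero-pad to 5 bytes: K' = 03 c9 00 00 00.
K' ⊕ ipad = 35 ff 36 36 36.  K' ⊕ opad = 5f 95 5c 5c 5c.
Inner input = (K'⊕ipad) ∥ m = 35 ff 36 36 36 ∥ 0b.
Inner hash: sum = 53+255+54+54+54+11 = 481 → 01 e1.
Outer input = (K'⊕opad) ∥ inner = 5f 95 5c 5c 5c ∥ 01 e1.
Outer hash (tag): sum = 95+149+92+92+92+1+225 = 746 → 02 ea.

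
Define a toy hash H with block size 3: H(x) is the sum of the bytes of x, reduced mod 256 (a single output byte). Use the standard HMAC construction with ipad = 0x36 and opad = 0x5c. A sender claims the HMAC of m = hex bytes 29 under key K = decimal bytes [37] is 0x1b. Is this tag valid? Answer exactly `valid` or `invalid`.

invalid

Key decimal bytes [37] = 25 is 1 byte ≤ B = 3; zero-pad to 3 bytes: K' = 25 00 00.
K' ⊕ ipad = 13 36 36; K' ⊕ opad = 79 5c 5c.
Inner hash: sum = 19+54+54+41 = 168 → a8.
Outer hash (recomputed tag): sum = 121+92+92+168 = 473; mod 256 = 217 → d9.
Recomputed tag = d9; claimed = 1b → mismatch.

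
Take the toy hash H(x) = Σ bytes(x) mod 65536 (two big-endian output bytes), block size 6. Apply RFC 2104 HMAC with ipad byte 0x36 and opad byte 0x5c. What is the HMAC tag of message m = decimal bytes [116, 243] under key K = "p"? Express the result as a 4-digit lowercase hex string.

02b5

Key "p" = 70 is 1 byte ≤ B = 6; zero-pad to 6 bytes: K' = 70 00 00 00 00 00.
K' ⊕ ipad = 46 36 36 36 36 36.  K' ⊕ opad = 2c 5c 5c 5c 5c 5c.
Inner input = (K'⊕ipad) ∥ m = 46 36 36 36 36 36 ∥ 74 f3.
Inner hash: sum = 70+54+54+54+54+54+116+243 = 699 → 02 bb.
Outer input = (K'⊕opad) ∥ inner = 2c 5c 5c 5c 5c 5c ∥ 02 bb.
Outer hash (tag): sum = 44+92+92+92+92+92+2+187 = 693 → 02 b5.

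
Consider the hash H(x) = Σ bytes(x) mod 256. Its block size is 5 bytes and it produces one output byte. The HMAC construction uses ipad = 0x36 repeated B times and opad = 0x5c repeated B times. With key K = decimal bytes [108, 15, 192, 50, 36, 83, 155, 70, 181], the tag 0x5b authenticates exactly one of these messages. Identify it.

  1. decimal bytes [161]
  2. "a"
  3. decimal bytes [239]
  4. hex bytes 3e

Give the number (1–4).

Key decimal bytes [108, 15, 192, 50, 36, 83, 155, 70, 181] = 6c 0f c0 32 24 53 9b 46 b5 is 9 bytes > B = 5, so hash it first: H(key) = 7a, then zero-pad to 5 bytes: K' = 7a 00 00 00 00.
K' ⊕ ipad = 4c 36 36 36 36; K' ⊕ opad = 26 5c 5c 5c 5c.
m1: inner = H(4c 36 36 36 36 a1) = c5; tag = H(26 5c 5c 5c 5c c5) = 5b ← matches
m2: inner = H(4c 36 36 36 36 61) = 85; tag = H(26 5c 5c 5c 5c 85) = 1b
m3: inner = H(4c 36 36 36 36 ef) = 13; tag = H(26 5c 5c 5c 5c 13) = a9
m4: inner = H(4c 36 36 36 36 3e) = 62; tag = H(26 5c 5c 5c 5c 62) = f8

1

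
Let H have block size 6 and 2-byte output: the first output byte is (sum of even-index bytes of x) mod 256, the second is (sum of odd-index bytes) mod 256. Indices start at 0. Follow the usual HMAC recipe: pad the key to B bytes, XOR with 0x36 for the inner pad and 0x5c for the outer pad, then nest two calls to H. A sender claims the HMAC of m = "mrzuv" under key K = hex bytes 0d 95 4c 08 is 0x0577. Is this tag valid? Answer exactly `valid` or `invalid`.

valid

Key hex bytes 0d 95 4c 08 is 4 bytes ≤ B = 6; zero-pad to 6 bytes: K' = 0d 95 4c 08 00 00.
K' ⊕ ipad = 3b a3 7a 3e 36 36; K' ⊕ opad = 51 c9 10 54 5c 5c.
Inner hash: even-index sum = 584 mod 256 = 72; odd-index sum = 510 mod 256 = 254 → 48 fe.
Outer hash (recomputed tag): even-index sum = 261 mod 256 = 5; odd-index sum = 631 mod 256 = 119 → 05 77.
Recomputed tag = 0577; claimed = 0577 → match.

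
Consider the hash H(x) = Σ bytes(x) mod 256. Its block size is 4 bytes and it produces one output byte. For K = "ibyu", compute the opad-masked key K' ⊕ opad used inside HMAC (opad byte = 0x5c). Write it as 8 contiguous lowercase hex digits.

353e2529

Key "ibyu" = 69 62 79 75 is exactly B = 4 bytes: K' = 69 62 79 75.
XOR each byte with 0x5c: 69⊕5c=35, 62⊕5c=3e, 79⊕5c=25, 75⊕5c=29.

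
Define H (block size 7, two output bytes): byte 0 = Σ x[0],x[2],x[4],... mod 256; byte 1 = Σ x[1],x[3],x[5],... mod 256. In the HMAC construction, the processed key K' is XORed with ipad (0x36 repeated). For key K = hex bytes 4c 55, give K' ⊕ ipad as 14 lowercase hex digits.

Key hex bytes 4c 55 is 2 bytes ≤ B = 7; zero-pad to 7 bytes: K' = 4c 55 00 00 00 00 00.
XOR each byte with 0x36: 4c⊕36=7a, 55⊕36=63, 00⊕36=36, 00⊕36=36, 00⊕36=36, 00⊕36=36, 00⊕36=36.

7a633636363636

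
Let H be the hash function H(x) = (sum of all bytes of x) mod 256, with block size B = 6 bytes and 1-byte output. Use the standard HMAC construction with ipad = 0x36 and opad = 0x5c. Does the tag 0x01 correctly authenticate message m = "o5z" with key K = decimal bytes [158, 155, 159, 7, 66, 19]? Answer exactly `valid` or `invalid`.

Key decimal bytes [158, 155, 159, 7, 66, 19] = 9e 9b 9f 07 42 13 is exactly B = 6 bytes: K' = 9e 9b 9f 07 42 13.
K' ⊕ ipad = a8 ad a9 31 74 25; K' ⊕ opad = c2 c7 c3 5b 1e 4f.
Inner hash: sum = 168+173+169+49+116+37+111+53+122 = 998; mod 256 = 230 → e6.
Outer hash (recomputed tag): sum = 194+199+195+91+30+79+230 = 1018; mod 256 = 250 → fa.
Recomputed tag = fa; claimed = 01 → mismatch.

invalid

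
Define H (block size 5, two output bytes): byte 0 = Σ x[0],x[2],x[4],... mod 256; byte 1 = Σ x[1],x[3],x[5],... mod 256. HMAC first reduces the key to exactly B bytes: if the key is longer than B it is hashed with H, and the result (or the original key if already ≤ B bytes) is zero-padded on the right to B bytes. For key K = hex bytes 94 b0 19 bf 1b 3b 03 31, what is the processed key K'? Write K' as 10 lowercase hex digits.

cbdb000000

|K| = 8 > B = 5, so first hash the key.
H(K): even-index sum = 203 mod 256 = 203; odd-index sum = 475 mod 256 = 219 → cb db.
Zero-pad H(K) = cb db to 5 bytes: K' = cb db 00 00 00.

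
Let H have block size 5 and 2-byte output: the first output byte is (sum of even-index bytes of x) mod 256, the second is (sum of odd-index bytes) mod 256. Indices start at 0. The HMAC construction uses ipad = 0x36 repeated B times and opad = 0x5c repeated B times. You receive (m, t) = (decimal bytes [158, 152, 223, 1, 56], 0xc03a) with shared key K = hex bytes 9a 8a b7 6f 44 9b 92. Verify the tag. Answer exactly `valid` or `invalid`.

Key hex bytes 9a 8a b7 6f 44 9b 92 is 7 bytes > B = 5, so hash it first: H(key) = 27 94, then zero-pad to 5 bytes: K' = 27 94 00 00 00.
K' ⊕ ipad = 11 a2 36 36 36; K' ⊕ opad = 7b c8 5c 5c 5c.
Inner hash: even-index sum = 278 mod 256 = 22; odd-index sum = 653 mod 256 = 141 → 16 8d.
Outer hash (recomputed tag): even-index sum = 448 mod 256 = 192; odd-index sum = 314 mod 256 = 58 → c0 3a.
Recomputed tag = c03a; claimed = c03a → match.

valid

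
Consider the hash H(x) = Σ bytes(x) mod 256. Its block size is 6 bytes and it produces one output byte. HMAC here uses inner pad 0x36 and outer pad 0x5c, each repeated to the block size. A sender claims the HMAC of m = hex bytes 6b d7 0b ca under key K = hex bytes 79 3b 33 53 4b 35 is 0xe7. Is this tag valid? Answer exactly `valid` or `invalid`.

valid

Key hex bytes 79 3b 33 53 4b 35 is exactly B = 6 bytes: K' = 79 3b 33 53 4b 35.
K' ⊕ ipad = 4f 0d 05 65 7d 03; K' ⊕ opad = 25 67 6f 0f 17 69.
Inner hash: sum = 79+13+5+101+125+3+107+215+11+202 = 861; mod 256 = 93 → 5d.
Outer hash (recomputed tag): sum = 37+103+111+15+23+105+93 = 487; mod 256 = 231 → e7.
Recomputed tag = e7; claimed = e7 → match.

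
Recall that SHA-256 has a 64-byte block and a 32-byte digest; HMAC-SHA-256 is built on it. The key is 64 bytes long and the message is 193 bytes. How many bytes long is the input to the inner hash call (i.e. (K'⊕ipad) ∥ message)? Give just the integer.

Key is 64 ≤ 64 bytes, zero-padded: |K'| = 64.
Inner input = (K'⊕ipad) ∥ m → 64 + 193 = 257 bytes.

257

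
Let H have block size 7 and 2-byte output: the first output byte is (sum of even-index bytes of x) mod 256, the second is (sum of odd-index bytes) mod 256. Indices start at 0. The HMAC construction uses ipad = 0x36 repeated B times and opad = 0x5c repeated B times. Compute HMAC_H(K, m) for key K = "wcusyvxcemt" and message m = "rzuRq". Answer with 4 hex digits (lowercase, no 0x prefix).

ece6

Key "wcusyvxcemt" = 77 63 75 73 79 76 78 63 65 6d 74 is 11 bytes > B = 7, so hash it first: H(key) = b6 1c, then zero-pad to 7 bytes: K' = b6 1c 00 00 00 00 00.
K' ⊕ ipad = 80 2a 36 36 36 36 36.  K' ⊕ opad = ea 40 5c 5c 5c 5c 5c.
Inner input = (K'⊕ipad) ∥ m = 80 2a 36 36 36 36 36 ∥ 72 7a 75 52 71.
Inner hash: even-index sum = 494 mod 256 = 238; odd-index sum = 494 mod 256 = 238 → ee ee.
Outer input = (K'⊕opad) ∥ inner = ea 40 5c 5c 5c 5c 5c ∥ ee ee.
Outer hash (tag): even-index sum = 748 mod 256 = 236; odd-index sum = 486 mod 256 = 230 → ec e6.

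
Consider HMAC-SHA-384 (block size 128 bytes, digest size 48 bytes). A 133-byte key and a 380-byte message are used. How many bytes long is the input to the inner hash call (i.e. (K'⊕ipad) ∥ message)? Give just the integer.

Key is 133 > 128 bytes, so it is hashed to 48 bytes then zero-padded to 128: |K'| = 128.
Inner input = (K'⊕ipad) ∥ m → 128 + 380 = 508 bytes.

508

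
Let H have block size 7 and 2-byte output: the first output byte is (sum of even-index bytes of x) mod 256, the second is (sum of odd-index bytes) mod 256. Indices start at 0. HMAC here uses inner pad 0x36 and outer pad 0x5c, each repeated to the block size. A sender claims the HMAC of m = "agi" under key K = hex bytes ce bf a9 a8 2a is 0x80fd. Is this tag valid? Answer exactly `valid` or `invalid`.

invalid

Key hex bytes ce bf a9 a8 2a is 5 bytes ≤ B = 7; zero-pad to 7 bytes: K' = ce bf a9 a8 2a 00 00.
K' ⊕ ipad = f8 89 9f 9e 1c 36 36; K' ⊕ opad = 92 e3 f5 f4 76 5c 5c.
Inner hash: even-index sum = 592 mod 256 = 80; odd-index sum = 551 mod 256 = 39 → 50 27.
Outer hash (recomputed tag): even-index sum = 640 mod 256 = 128; odd-index sum = 643 mod 256 = 131 → 80 83.
Recomputed tag = 8083; claimed = 80fd → mismatch.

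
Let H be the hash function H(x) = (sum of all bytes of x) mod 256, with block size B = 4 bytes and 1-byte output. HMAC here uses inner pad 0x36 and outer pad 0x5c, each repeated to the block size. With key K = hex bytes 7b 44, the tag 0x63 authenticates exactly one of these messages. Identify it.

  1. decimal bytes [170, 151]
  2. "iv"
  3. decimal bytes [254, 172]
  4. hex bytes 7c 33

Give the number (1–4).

1

Key hex bytes 7b 44 is 2 bytes ≤ B = 4; zero-pad to 4 bytes: K' = 7b 44 00 00.
K' ⊕ ipad = 4d 72 36 36; K' ⊕ opad = 27 18 5c 5c.
m1: inner = H(4d 72 36 36 aa 97) = 6c; tag = H(27 18 5c 5c 6c) = 63 ← matches
m2: inner = H(4d 72 36 36 69 76) = 0a; tag = H(27 18 5c 5c 0a) = 01
m3: inner = H(4d 72 36 36 fe ac) = d5; tag = H(27 18 5c 5c d5) = cc
m4: inner = H(4d 72 36 36 7c 33) = da; tag = H(27 18 5c 5c da) = d1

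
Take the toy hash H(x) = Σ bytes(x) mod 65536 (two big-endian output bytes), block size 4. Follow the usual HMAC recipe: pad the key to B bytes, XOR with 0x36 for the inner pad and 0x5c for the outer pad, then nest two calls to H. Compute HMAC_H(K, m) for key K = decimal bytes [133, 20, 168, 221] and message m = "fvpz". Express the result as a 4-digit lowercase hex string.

Key decimal bytes [133, 20, 168, 221] = 85 14 a8 dd is exactly B = 4 bytes: K' = 85 14 a8 dd.
K' ⊕ ipad = b3 22 9e eb.  K' ⊕ opad = d9 48 f4 81.
Inner input = (K'⊕ipad) ∥ m = b3 22 9e eb ∥ 66 76 70 7a.
Inner hash: sum = 179+34+158+235+102+118+112+122 = 1060 → 04 24.
Outer input = (K'⊕opad) ∥ inner = d9 48 f4 81 ∥ 04 24.
Outer hash (tag): sum = 217+72+244+129+4+36 = 702 → 02 be.

02be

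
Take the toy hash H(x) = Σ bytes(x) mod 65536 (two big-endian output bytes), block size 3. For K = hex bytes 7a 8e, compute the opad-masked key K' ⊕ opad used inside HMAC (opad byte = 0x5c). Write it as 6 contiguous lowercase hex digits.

Key hex bytes 7a 8e is 2 bytes ≤ B = 3; zero-pad to 3 bytes: K' = 7a 8e 00.
XOR each byte with 0x5c: 7a⊕5c=26, 8e⊕5c=d2, 00⊕5c=5c.

26d25c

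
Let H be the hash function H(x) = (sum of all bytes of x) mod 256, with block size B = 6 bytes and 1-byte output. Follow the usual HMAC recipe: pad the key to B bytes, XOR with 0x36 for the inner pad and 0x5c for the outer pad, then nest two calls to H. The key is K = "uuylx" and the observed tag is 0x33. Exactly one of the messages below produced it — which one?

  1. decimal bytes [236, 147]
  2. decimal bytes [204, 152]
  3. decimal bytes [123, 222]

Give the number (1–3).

Key "uuylx" = 75 75 79 6c 78 is 5 bytes ≤ B = 6; zero-pad to 6 bytes: K' = 75 75 79 6c 78 00.
K' ⊕ ipad = 43 43 4f 5a 4e 36; K' ⊕ opad = 29 29 25 30 24 5c.
m1: inner = H(43 43 4f 5a 4e 36 ec 93) = 32; tag = H(29 29 25 30 24 5c 32) = 59
m2: inner = H(43 43 4f 5a 4e 36 cc 98) = 17; tag = H(29 29 25 30 24 5c 17) = 3e
m3: inner = H(43 43 4f 5a 4e 36 7b de) = 0c; tag = H(29 29 25 30 24 5c 0c) = 33 ← matches

3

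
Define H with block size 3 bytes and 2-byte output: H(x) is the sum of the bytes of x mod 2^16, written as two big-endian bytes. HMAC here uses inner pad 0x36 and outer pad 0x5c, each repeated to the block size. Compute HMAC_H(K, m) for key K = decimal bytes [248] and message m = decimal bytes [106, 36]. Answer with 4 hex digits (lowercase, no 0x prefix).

0225

Key decimal bytes [248] = f8 is 1 byte ≤ B = 3; zero-pad to 3 bytes: K' = f8 00 00.
K' ⊕ ipad = ce 36 36.  K' ⊕ opad = a4 5c 5c.
Inner input = (K'⊕ipad) ∥ m = ce 36 36 ∥ 6a 24.
Inner hash: sum = 206+54+54+106+36 = 456 → 01 c8.
Outer input = (K'⊕opad) ∥ inner = a4 5c 5c ∥ 01 c8.
Outer hash (tag): sum = 164+92+92+1+200 = 549 → 02 25.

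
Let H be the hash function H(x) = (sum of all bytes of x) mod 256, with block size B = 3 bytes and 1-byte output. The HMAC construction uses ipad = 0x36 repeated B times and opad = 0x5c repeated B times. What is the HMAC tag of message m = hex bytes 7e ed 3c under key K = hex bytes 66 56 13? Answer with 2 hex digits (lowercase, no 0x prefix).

0f

Key hex bytes 66 56 13 is exactly B = 3 bytes: K' = 66 56 13.
K' ⊕ ipad = 50 60 25.  K' ⊕ opad = 3a 0a 4f.
Inner input = (K'⊕ipad) ∥ m = 50 60 25 ∥ 7e ed 3c.
Inner hash: sum = 80+96+37+126+237+60 = 636; mod 256 = 124 → 7c.
Outer input = (K'⊕opad) ∥ inner = 3a 0a 4f ∥ 7c.
Outer hash (tag): sum = 58+10+79+124 = 271; mod 256 = 15 → 0f.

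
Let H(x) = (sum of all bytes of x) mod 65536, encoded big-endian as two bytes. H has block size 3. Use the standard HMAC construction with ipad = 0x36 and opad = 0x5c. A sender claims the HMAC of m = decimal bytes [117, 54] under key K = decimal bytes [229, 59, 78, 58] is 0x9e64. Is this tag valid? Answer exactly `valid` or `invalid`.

invalid

Key decimal bytes [229, 59, 78, 58] = e5 3b 4e 3a is 4 bytes > B = 3, so hash it first: H(key) = 01 a8, then zero-pad to 3 bytes: K' = 01 a8 00.
K' ⊕ ipad = 37 9e 36; K' ⊕ opad = 5d f4 5c.
Inner hash: sum = 55+158+54+117+54 = 438 → 01 b6.
Outer hash (recomputed tag): sum = 93+244+92+1+182 = 612 → 02 64.
Recomputed tag = 0264; claimed = 9e64 → mismatch.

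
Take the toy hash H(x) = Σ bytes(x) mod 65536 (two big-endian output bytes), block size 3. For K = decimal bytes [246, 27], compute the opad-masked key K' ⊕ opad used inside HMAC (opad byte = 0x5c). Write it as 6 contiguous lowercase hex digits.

Key decimal bytes [246, 27] = f6 1b is 2 bytes ≤ B = 3; zero-pad to 3 bytes: K' = f6 1b 00.
XOR each byte with 0x5c: f6⊕5c=aa, 1b⊕5c=47, 00⊕5c=5c.

aa475c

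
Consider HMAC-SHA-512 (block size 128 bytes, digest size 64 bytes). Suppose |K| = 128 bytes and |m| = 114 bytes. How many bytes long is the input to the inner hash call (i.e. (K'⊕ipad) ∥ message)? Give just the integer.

242

Key is 128 ≤ 128 bytes, zero-padded: |K'| = 128.
Inner input = (K'⊕ipad) ∥ m → 128 + 114 = 242 bytes.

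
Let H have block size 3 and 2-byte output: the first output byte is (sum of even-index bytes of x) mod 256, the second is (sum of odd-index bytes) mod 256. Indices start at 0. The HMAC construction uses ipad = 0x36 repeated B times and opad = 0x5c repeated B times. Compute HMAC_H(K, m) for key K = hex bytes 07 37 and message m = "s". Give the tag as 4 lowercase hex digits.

2bd2

Key hex bytes 07 37 is 2 bytes ≤ B = 3; zero-pad to 3 bytes: K' = 07 37 00.
K' ⊕ ipad = 31 01 36.  K' ⊕ opad = 5b 6b 5c.
Inner input = (K'⊕ipad) ∥ m = 31 01 36 ∥ 73.
Inner hash: even-index sum = 103 mod 256 = 103; odd-index sum = 116 mod 256 = 116 → 67 74.
Outer input = (K'⊕opad) ∥ inner = 5b 6b 5c ∥ 67 74.
Outer hash (tag): even-index sum = 299 mod 256 = 43; odd-index sum = 210 mod 256 = 210 → 2b d2.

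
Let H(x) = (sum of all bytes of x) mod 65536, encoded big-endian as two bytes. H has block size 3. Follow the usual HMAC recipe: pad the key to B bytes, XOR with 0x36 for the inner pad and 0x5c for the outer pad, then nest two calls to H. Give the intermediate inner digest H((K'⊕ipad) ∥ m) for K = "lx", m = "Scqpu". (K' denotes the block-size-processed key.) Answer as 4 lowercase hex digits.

Key "lx" = 6c 78 is 2 bytes ≤ B = 3; zero-pad to 3 bytes: K' = 6c 78 00.
K' ⊕ ipad = 5a 4e 36.
Inner input = 5a 4e 36 ∥ 53 63 71 70 75.
Inner hash: sum = 90+78+54+83+99+113+112+117 = 746 → 02 ea.

02ea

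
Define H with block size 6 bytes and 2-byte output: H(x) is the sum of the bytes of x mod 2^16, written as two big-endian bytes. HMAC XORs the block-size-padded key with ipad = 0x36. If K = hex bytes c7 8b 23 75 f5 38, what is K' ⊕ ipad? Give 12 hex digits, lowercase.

f1bd1543c30e

Key hex bytes c7 8b 23 75 f5 38 is exactly B = 6 bytes: K' = c7 8b 23 75 f5 38.
XOR each byte with 0x36: c7⊕36=f1, 8b⊕36=bd, 23⊕36=15, 75⊕36=43, f5⊕36=c3, 38⊕36=0e.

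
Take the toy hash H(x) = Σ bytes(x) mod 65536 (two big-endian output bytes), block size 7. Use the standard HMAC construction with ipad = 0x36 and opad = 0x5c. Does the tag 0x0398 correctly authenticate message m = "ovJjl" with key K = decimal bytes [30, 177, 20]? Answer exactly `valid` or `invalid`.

valid

Key decimal bytes [30, 177, 20] = 1e b1 14 is 3 bytes ≤ B = 7; zero-pad to 7 bytes: K' = 1e b1 14 00 00 00 00.
K' ⊕ ipad = 28 87 22 36 36 36 36; K' ⊕ opad = 42 ed 48 5c 5c 5c 5c.
Inner hash: sum = 40+135+34+54+54+54+54+111+118+74+106+108 = 942 → 03 ae.
Outer hash (recomputed tag): sum = 66+237+72+92+92+92+92+3+174 = 920 → 03 98.
Recomputed tag = 0398; claimed = 0398 → match.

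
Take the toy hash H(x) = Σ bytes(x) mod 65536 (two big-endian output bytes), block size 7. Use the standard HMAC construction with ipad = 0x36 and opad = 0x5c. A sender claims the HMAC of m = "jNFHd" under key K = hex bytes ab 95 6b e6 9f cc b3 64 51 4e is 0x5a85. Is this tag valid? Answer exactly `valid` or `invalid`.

invalid

Key hex bytes ab 95 6b e6 9f cc b3 64 51 4e is 10 bytes > B = 7, so hash it first: H(key) = 05 b2, then zero-pad to 7 bytes: K' = 05 b2 00 00 00 00 00.
K' ⊕ ipad = 33 84 36 36 36 36 36; K' ⊕ opad = 59 ee 5c 5c 5c 5c 5c.
Inner hash: sum = 51+132+54+54+54+54+54+106+78+70+72+100 = 879 → 03 6f.
Outer hash (recomputed tag): sum = 89+238+92+92+92+92+92+3+111 = 901 → 03 85.
Recomputed tag = 0385; claimed = 5a85 → mismatch.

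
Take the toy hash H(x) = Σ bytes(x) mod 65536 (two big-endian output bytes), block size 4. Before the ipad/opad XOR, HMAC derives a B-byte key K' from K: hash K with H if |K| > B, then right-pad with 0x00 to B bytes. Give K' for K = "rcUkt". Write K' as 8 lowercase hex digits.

02090000

|K| = 5 > B = 4, so first hash the key.
H(K): sum = 114+99+85+107+116 = 521 → 02 09.
Zero-pad H(K) = 02 09 to 4 bytes: K' = 02 09 00 00.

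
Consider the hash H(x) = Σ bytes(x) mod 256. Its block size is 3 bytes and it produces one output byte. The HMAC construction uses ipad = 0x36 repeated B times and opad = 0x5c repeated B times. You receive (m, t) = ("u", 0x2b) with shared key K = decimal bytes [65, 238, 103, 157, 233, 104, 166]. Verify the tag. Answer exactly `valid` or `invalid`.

valid

Key decimal bytes [65, 238, 103, 157, 233, 104, 166] = 41 ee 67 9d e9 68 a6 is 7 bytes > B = 3, so hash it first: H(key) = 2a, then zero-pad to 3 bytes: K' = 2a 00 00.
K' ⊕ ipad = 1c 36 36; K' ⊕ opad = 76 5c 5c.
Inner hash: sum = 28+54+54+117 = 253 → fd.
Outer hash (recomputed tag): sum = 118+92+92+253 = 555; mod 256 = 43 → 2b.
Recomputed tag = 2b; claimed = 2b → match.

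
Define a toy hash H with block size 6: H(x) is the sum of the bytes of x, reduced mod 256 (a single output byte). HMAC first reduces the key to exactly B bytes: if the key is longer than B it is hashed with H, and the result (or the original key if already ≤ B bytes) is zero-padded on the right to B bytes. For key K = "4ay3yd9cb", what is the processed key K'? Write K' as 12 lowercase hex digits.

1c0000000000

|K| = 9 > B = 6, so first hash the key.
H(K): sum = 52+97+121+51+121+100+57+99+98 = 796; mod 256 = 28 → 1c.
Zero-pad H(K) = 1c to 6 bytes: K' = 1c 00 00 00 00 00.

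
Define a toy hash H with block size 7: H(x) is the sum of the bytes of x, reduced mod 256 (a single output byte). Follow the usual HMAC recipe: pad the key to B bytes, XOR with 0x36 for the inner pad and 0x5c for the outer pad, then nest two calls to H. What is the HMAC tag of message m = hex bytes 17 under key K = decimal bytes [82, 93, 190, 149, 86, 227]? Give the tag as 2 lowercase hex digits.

5b

Key decimal bytes [82, 93, 190, 149, 86, 227] = 52 5d be 95 56 e3 is 6 bytes ≤ B = 7; zero-pad to 7 bytes: K' = 52 5d be 95 56 e3 00.
K' ⊕ ipad = 64 6b 88 a3 60 d5 36.  K' ⊕ opad = 0e 01 e2 c9 0a bf 5c.
Inner input = (K'⊕ipad) ∥ m = 64 6b 88 a3 60 d5 36 ∥ 17.
Inner hash: sum = 100+107+136+163+96+213+54+23 = 892; mod 256 = 124 → 7c.
Outer input = (K'⊕opad) ∥ inner = 0e 01 e2 c9 0a bf 5c ∥ 7c.
Outer hash (tag): sum = 14+1+226+201+10+191+92+124 = 859; mod 256 = 91 → 5b.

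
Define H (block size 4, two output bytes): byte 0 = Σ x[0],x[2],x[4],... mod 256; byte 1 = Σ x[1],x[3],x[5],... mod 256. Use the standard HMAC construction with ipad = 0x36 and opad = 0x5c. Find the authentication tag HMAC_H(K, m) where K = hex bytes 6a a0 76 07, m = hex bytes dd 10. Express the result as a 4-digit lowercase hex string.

d92e

Key hex bytes 6a a0 76 07 is exactly B = 4 bytes: K' = 6a a0 76 07.
K' ⊕ ipad = 5c 96 40 31.  K' ⊕ opad = 36 fc 2a 5b.
Inner input = (K'⊕ipad) ∥ m = 5c 96 40 31 ∥ dd 10.
Inner hash: even-index sum = 377 mod 256 = 121; odd-index sum = 215 mod 256 = 215 → 79 d7.
Outer input = (K'⊕opad) ∥ inner = 36 fc 2a 5b ∥ 79 d7.
Outer hash (tag): even-index sum = 217 mod 256 = 217; odd-index sum = 558 mod 256 = 46 → d9 2e.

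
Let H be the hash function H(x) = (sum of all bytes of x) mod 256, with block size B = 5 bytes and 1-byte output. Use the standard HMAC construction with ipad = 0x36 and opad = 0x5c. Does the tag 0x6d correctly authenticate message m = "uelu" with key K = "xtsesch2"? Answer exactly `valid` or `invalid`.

Key "xtsesch2" = 78 74 73 65 73 63 68 32 is 8 bytes > B = 5, so hash it first: H(key) = 34, then zero-pad to 5 bytes: K' = 34 00 00 00 00.
K' ⊕ ipad = 02 36 36 36 36; K' ⊕ opad = 68 5c 5c 5c 5c.
Inner hash: sum = 2+54+54+54+54+117+101+108+117 = 661; mod 256 = 149 → 95.
Outer hash (recomputed tag): sum = 104+92+92+92+92+149 = 621; mod 256 = 109 → 6d.
Recomputed tag = 6d; claimed = 6d → match.

valid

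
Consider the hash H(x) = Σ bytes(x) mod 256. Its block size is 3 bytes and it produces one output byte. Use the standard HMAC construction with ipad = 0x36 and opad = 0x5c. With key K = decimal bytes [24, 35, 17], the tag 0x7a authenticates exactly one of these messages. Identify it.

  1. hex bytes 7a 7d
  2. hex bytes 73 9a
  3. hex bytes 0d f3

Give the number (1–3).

Key decimal bytes [24, 35, 17] = 18 23 11 is exactly B = 3 bytes: K' = 18 23 11.
K' ⊕ ipad = 2e 15 27; K' ⊕ opad = 44 7f 4d.
m1: inner = H(2e 15 27 7a 7d) = 61; tag = H(44 7f 4d 61) = 71
m2: inner = H(2e 15 27 73 9a) = 77; tag = H(44 7f 4d 77) = 87
m3: inner = H(2e 15 27 0d f3) = 6a; tag = H(44 7f 4d 6a) = 7a ← matches

3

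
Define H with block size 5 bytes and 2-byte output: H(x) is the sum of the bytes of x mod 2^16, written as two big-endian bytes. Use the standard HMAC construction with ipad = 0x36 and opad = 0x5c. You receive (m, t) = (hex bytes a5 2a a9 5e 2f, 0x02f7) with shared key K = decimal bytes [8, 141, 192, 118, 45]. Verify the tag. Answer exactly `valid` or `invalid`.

invalid

Key decimal bytes [8, 141, 192, 118, 45] = 08 8d c0 76 2d is exactly B = 5 bytes: K' = 08 8d c0 76 2d.
K' ⊕ ipad = 3e bb f6 40 1b; K' ⊕ opad = 54 d1 9c 2a 71.
Inner hash: sum = 62+187+246+64+27+165+42+169+94+47 = 1103 → 04 4f.
Outer hash (recomputed tag): sum = 84+209+156+42+113+4+79 = 687 → 02 af.
Recomputed tag = 02af; claimed = 02f7 → mismatch.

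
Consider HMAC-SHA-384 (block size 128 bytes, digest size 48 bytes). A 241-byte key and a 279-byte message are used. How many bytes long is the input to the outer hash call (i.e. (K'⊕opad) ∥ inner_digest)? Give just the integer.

176

Key is 241 > 128 bytes, so it is hashed to 48 bytes then zero-padded to 128: |K'| = 128.
Outer input = (K'⊕opad) ∥ H(inner) → 128 + 48 = 176 bytes.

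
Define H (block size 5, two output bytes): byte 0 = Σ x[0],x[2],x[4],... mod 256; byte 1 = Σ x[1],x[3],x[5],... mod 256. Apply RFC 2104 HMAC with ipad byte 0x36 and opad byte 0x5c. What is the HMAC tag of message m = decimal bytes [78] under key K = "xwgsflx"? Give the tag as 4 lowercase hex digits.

Key "xwgsflx" = 78 77 67 73 66 6c 78 is 7 bytes > B = 5, so hash it first: H(key) = bd 56, then zero-pad to 5 bytes: K' = bd 56 00 00 00.
K' ⊕ ipad = 8b 60 36 36 36.  K' ⊕ opad = e1 0a 5c 5c 5c.
Inner input = (K'⊕ipad) ∥ m = 8b 60 36 36 36 ∥ 4e.
Inner hash: even-index sum = 247 mod 256 = 247; odd-index sum = 228 mod 256 = 228 → f7 e4.
Outer input = (K'⊕opad) ∥ inner = e1 0a 5c 5c 5c ∥ f7 e4.
Outer hash (tag): even-index sum = 637 mod 256 = 125; odd-index sum = 349 mod 256 = 93 → 7d 5d.

7d5d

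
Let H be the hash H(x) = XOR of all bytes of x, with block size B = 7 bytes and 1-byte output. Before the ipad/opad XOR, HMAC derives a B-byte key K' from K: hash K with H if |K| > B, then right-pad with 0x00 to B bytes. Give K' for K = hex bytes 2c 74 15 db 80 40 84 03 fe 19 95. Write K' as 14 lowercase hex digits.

|K| = 11 > B = 7, so first hash the key.
H(K): XOR 2c⊕74⊕15⊕db⊕80⊕40⊕84⊕03⊕fe⊕19⊕95 = a3.
Zero-pad H(K) = a3 to 7 bytes: K' = a3 00 00 00 00 00 00.

a3000000000000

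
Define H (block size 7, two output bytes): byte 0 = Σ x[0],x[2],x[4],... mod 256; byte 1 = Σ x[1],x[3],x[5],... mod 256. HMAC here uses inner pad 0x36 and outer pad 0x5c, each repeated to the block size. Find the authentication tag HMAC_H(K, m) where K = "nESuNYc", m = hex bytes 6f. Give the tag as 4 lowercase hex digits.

Key "nESuNYc" = 6e 45 53 75 4e 59 63 is exactly B = 7 bytes: K' = 6e 45 53 75 4e 59 63.
K' ⊕ ipad = 58 73 65 43 78 6f 55.  K' ⊕ opad = 32 19 0f 29 12 05 3f.
Inner input = (K'⊕ipad) ∥ m = 58 73 65 43 78 6f 55 ∥ 6f.
Inner hash: even-index sum = 394 mod 256 = 138; odd-index sum = 404 mod 256 = 148 → 8a 94.
Outer input = (K'⊕opad) ∥ inner = 32 19 0f 29 12 05 3f ∥ 8a 94.
Outer hash (tag): even-index sum = 294 mod 256 = 38; odd-index sum = 209 mod 256 = 209 → 26 d1.

26d1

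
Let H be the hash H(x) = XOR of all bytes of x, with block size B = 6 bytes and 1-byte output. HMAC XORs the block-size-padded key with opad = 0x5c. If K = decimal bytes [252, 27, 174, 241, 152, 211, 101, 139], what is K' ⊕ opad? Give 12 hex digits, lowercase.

Key decimal bytes [252, 27, 174, 241, 152, 211, 101, 139] = fc 1b ae f1 98 d3 65 8b is 8 bytes > B = 6, so hash it first: H(key) = 1d, then zero-pad to 6 bytes: K' = 1d 00 00 00 00 00.
XOR each byte with 0x5c: 1d⊕5c=41, 00⊕5c=5c, 00⊕5c=5c, 00⊕5c=5c, 00⊕5c=5c, 00⊕5c=5c.

415c5c5c5c5c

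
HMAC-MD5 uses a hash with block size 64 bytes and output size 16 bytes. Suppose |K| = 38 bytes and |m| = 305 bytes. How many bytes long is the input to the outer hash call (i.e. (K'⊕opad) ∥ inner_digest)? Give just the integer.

80

Key is 38 ≤ 64 bytes, zero-padded: |K'| = 64.
Outer input = (K'⊕opad) ∥ H(inner) → 64 + 16 = 80 bytes.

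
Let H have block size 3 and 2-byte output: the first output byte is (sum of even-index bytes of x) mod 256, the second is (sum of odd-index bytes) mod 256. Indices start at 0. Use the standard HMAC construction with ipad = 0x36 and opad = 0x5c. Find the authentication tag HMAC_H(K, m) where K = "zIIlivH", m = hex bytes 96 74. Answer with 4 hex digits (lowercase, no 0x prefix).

3763

Key "zIIlivH" = 7a 49 49 6c 69 76 48 is 7 bytes > B = 3, so hash it first: H(key) = 74 2b, then zero-pad to 3 bytes: K' = 74 2b 00.
K' ⊕ ipad = 42 1d 36.  K' ⊕ opad = 28 77 5c.
Inner input = (K'⊕ipad) ∥ m = 42 1d 36 ∥ 96 74.
Inner hash: even-index sum = 236 mod 256 = 236; odd-index sum = 179 mod 256 = 179 → ec b3.
Outer input = (K'⊕opad) ∥ inner = 28 77 5c ∥ ec b3.
Outer hash (tag): even-index sum = 311 mod 256 = 55; odd-index sum = 355 mod 256 = 99 → 37 63.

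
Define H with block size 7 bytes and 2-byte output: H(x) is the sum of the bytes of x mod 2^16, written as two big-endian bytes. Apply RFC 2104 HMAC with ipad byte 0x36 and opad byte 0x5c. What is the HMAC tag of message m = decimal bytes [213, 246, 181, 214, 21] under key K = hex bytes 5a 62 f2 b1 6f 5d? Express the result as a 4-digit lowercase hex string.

02e5

Key hex bytes 5a 62 f2 b1 6f 5d is 6 bytes ≤ B = 7; zero-pad to 7 bytes: K' = 5a 62 f2 b1 6f 5d 00.
K' ⊕ ipad = 6c 54 c4 87 59 6b 36.  K' ⊕ opad = 06 3e ae ed 33 01 5c.
Inner input = (K'⊕ipad) ∥ m = 6c 54 c4 87 59 6b 36 ∥ d5 f6 b5 d6 15.
Inner hash: sum = 108+84+196+135+89+107+54+213+246+181+214+21 = 1648 → 06 70.
Outer input = (K'⊕opad) ∥ inner = 06 3e ae ed 33 01 5c ∥ 06 70.
Outer hash (tag): sum = 6+62+174+237+51+1+92+6+112 = 741 → 02 e5.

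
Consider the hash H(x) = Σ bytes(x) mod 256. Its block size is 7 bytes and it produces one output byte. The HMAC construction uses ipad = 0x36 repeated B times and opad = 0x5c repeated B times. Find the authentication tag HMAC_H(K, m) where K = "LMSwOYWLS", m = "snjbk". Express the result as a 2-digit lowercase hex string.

Key "LMSwOYWLS" = 4c 4d 53 77 4f 59 57 4c 53 is 9 bytes > B = 7, so hash it first: H(key) = 01, then zero-pad to 7 bytes: K' = 01 00 00 00 00 00 00.
K' ⊕ ipad = 37 36 36 36 36 36 36.  K' ⊕ opad = 5d 5c 5c 5c 5c 5c 5c.
Inner input = (K'⊕ipad) ∥ m = 37 36 36 36 36 36 36 ∥ 73 6e 6a 62 6b.
Inner hash: sum = 55+54+54+54+54+54+54+115+110+106+98+107 = 915; mod 256 = 147 → 93.
Outer input = (K'⊕opad) ∥ inner = 5d 5c 5c 5c 5c 5c 5c ∥ 93.
Outer hash (tag): sum = 93+92+92+92+92+92+92+147 = 792; mod 256 = 24 → 18.

18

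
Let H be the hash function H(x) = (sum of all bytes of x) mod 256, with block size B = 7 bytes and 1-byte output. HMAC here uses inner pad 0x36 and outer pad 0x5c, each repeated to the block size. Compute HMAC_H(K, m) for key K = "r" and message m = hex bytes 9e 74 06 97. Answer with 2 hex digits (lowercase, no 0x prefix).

8d

Key "r" = 72 is 1 byte ≤ B = 7; zero-pad to 7 bytes: K' = 72 00 00 00 00 00 00.
K' ⊕ ipad = 44 36 36 36 36 36 36.  K' ⊕ opad = 2e 5c 5c 5c 5c 5c 5c.
Inner input = (K'⊕ipad) ∥ m = 44 36 36 36 36 36 36 ∥ 9e 74 06 97.
Inner hash: sum = 68+54+54+54+54+54+54+158+116+6+151 = 823; mod 256 = 55 → 37.
Outer input = (K'⊕opad) ∥ inner = 2e 5c 5c 5c 5c 5c 5c ∥ 37.
Outer hash (tag): sum = 46+92+92+92+92+92+92+55 = 653; mod 256 = 141 → 8d.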